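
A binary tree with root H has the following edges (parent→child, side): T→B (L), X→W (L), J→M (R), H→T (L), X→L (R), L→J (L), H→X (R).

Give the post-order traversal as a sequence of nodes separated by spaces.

Post-order visits the left subtree, then the right subtree, then the node.
At H: go left to T.
  At T: go left to B.
    B is a leaf — visit B.
  At T: no right child.
  Visit T.
At H: go right to X.
  At X: go left to W.
    W is a leaf — visit W.
  At X: go right to L.
    At L: go left to J.
      At J: no left child.
      At J: go right to M.
        M is a leaf — visit M.
      Visit J.
    At L: no right child.
    Visit L.
  Visit X.
Visit H.

B T W M J L X H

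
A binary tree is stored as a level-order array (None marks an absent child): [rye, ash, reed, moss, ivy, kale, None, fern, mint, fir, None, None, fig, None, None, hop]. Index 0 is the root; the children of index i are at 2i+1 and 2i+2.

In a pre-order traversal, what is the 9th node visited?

reed

Pre-order visits the node, then its left subtree, then its right subtree.
Visit rye.
At rye: go left to ash.
  Visit ash.
  At ash: go left to moss.
    Visit moss.
    At moss: go left to fern.
      Visit fern.
      At fern: go left to hop.
        hop is a leaf — visit hop.
      At fern: no right child.
    At moss: go right to mint.
      mint is a leaf — visit mint.
  At ash: go right to ivy.
    Visit ivy.
    At ivy: go left to fir.
      fir is a leaf — visit fir.
    At ivy: no right child.
At rye: go right to reed.
  Visit reed.
  At reed: go left to kale.
    Visit kale.
    At kale: no left child.
    At kale: go right to fig.
      fig is a leaf — visit fig.
  At reed: no right child.
Full pre-order sequence: rye, ash, moss, fern, hop, mint, ivy, fir, reed, kale, fig.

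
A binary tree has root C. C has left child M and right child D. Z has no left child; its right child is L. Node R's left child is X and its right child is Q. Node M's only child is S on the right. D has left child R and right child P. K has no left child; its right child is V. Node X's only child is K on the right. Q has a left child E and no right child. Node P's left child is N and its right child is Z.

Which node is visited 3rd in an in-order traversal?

In-order visits the left subtree, then the node, then the right subtree.
At C: go left to M.
  At M: no left child.
  Visit M.
  At M: go right to S.
    S is a leaf — visit S.
Visit C.
At C: go right to D.
  At D: go left to R.
    At R: go left to X.
      At X: no left child.
      Visit X.
      At X: go right to K.
        At K: no left child.
        Visit K.
        At K: go right to V.
          V is a leaf — visit V.
    Visit R.
    At R: go right to Q.
      At Q: go left to E.
        E is a leaf — visit E.
      Visit Q.
      At Q: no right child.
  Visit D.
  At D: go right to P.
    At P: go left to N.
      N is a leaf — visit N.
    Visit P.
    At P: go right to Z.
      At Z: no left child.
      Visit Z.
      At Z: go right to L.
        L is a leaf — visit L.
Full in-order sequence: M, S, C, X, K, V, R, E, Q, D, N, P, Z, L.

C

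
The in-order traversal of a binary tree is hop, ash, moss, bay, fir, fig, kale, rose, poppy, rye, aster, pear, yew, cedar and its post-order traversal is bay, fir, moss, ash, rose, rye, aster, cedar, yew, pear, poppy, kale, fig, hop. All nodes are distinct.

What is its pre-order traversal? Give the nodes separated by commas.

hop, fig, ash, moss, fir, bay, kale, poppy, rose, pear, aster, rye, yew, cedar

The last element of post-order is the root; it splits in-order into left and right subtrees.
Root hop: left subtree has 0 nodes { }, right has 13 {ash, moss, bay, fir, fig, kale, rose, poppy, rye, aster, pear, yew, cedar}.
  Root fig: left subtree has 4 nodes {ash, moss, bay, fir}, right has 8 {kale, rose, poppy, rye, aster, pear, yew, cedar}.
    Root ash: left subtree has 0 nodes { }, right has 3 {moss, bay, fir}.
      Root moss: left subtree has 0 nodes { }, right has 2 {bay, fir}.
        Root fir: left subtree has 1 node {bay}, right has 0 { }.
    Root kale: left subtree has 0 nodes { }, right has 7 {rose, poppy, rye, aster, pear, yew, cedar}.
      Root poppy: left subtree has 1 node {rose}, right has 5 {rye, aster, pear, yew, cedar}.
        Root pear: left subtree has 2 nodes {rye, aster}, right has 2 {yew, cedar}.
          Root aster: left subtree has 1 node {rye}, right has 0 { }.
          Root yew: left subtree has 0 nodes { }, right has 1 {cedar}.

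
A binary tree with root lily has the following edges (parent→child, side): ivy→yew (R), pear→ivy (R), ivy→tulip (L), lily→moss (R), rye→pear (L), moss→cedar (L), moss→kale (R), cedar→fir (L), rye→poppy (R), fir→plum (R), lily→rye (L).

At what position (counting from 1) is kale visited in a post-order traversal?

Post-order visits the left subtree, then the right subtree, then the node.
At lily: go left to rye.
  At rye: go left to pear.
    At pear: no left child.
    At pear: go right to ivy.
      At ivy: go left to tulip.
        tulip is a leaf — visit tulip.
      At ivy: go right to yew.
        yew is a leaf — visit yew.
      Visit ivy.
    Visit pear.
  At rye: go right to poppy.
    poppy is a leaf — visit poppy.
  Visit rye.
At lily: go right to moss.
  At moss: go left to cedar.
    At cedar: go left to fir.
      At fir: no left child.
      At fir: go right to plum.
        plum is a leaf — visit plum.
      Visit fir.
    At cedar: no right child.
    Visit cedar.
  At moss: go right to kale.
    kale is a leaf — visit kale.
  Visit moss.
Visit lily.
Full post-order sequence: tulip, yew, ivy, pear, poppy, rye, plum, fir, cedar, kale, moss, lily.

10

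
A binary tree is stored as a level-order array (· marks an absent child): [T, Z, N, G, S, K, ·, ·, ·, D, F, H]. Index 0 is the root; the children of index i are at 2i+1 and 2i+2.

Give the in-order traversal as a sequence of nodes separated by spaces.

G Z D S F T H K N

In-order visits the left subtree, then the node, then the right subtree.
At T: go left to Z.
  At Z: go left to G.
    G is a leaf — visit G.
  Visit Z.
  At Z: go right to S.
    At S: go left to D.
      D is a leaf — visit D.
    Visit S.
    At S: go right to F.
      F is a leaf — visit F.
Visit T.
At T: go right to N.
  At N: go left to K.
    At K: go left to H.
      H is a leaf — visit H.
    Visit K.
    At K: no right child.
  Visit N.
  At N: no right child.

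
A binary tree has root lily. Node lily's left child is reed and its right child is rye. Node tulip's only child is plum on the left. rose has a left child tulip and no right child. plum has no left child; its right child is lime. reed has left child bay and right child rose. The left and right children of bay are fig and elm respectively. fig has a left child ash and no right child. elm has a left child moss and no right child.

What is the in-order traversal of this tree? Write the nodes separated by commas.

In-order visits the left subtree, then the node, then the right subtree.
At lily: go left to reed.
  At reed: go left to bay.
    At bay: go left to fig.
      At fig: go left to ash.
        ash is a leaf — visit ash.
      Visit fig.
      At fig: no right child.
    Visit bay.
    At bay: go right to elm.
      At elm: go left to moss.
        moss is a leaf — visit moss.
      Visit elm.
      At elm: no right child.
  Visit reed.
  At reed: go right to rose.
    At rose: go left to tulip.
      At tulip: go left to plum.
        At plum: no left child.
        Visit plum.
        At plum: go right to lime.
          lime is a leaf — visit lime.
      Visit tulip.
      At tulip: no right child.
    Visit rose.
    At rose: no right child.
Visit lily.
At lily: go right to rye.
  rye is a leaf — visit rye.

ash, fig, bay, moss, elm, reed, plum, lime, tulip, rose, lily, rye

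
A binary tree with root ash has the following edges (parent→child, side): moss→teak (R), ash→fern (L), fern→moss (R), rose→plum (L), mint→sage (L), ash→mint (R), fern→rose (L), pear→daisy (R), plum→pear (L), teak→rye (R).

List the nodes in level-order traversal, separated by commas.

ash, fern, mint, rose, moss, sage, plum, teak, pear, rye, daisy

Level-order visits nodes level by level from the root, left to right within each level.
Level 0: ash
Level 1: fern, mint
Level 2: rose, moss, sage
Level 3: plum, teak
Level 4: pear, rye
Level 5: daisy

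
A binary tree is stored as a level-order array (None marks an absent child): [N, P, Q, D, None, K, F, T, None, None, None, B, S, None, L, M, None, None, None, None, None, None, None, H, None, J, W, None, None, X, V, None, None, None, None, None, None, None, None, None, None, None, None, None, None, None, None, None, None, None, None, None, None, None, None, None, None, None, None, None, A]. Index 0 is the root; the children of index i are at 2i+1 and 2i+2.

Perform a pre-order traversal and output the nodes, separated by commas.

Pre-order visits the node, then its left subtree, then its right subtree.
Visit N.
At N: go left to P.
  Visit P.
  At P: go left to D.
    Visit D.
    At D: go left to T.
      Visit T.
      At T: go left to M.
        M is a leaf — visit M.
      At T: no right child.
    At D: no right child.
  At P: no right child.
At N: go right to Q.
  Visit Q.
  At Q: go left to K.
    Visit K.
    At K: go left to B.
      Visit B.
      At B: go left to H.
        H is a leaf — visit H.
      At B: no right child.
    At K: go right to S.
      Visit S.
      At S: go left to J.
        J is a leaf — visit J.
      At S: go right to W.
        W is a leaf — visit W.
  At Q: go right to F.
    Visit F.
    At F: no left child.
    At F: go right to L.
      Visit L.
      At L: go left to X.
        Visit X.
        At X: no left child.
        At X: go right to A.
          A is a leaf — visit A.
      At L: go right to V.
        V is a leaf — visit V.

N, P, D, T, M, Q, K, B, H, S, J, W, F, L, X, A, V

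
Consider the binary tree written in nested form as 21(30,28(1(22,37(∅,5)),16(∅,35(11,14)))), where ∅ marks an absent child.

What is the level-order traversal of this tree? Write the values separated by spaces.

21 30 28 1 16 22 37 35 5 11 14

Level-order visits nodes level by level from the root, left to right within each level.
Level 0: 21
Level 1: 30, 28
Level 2: 1, 16
Level 3: 22, 37, 35
Level 4: 5, 11, 14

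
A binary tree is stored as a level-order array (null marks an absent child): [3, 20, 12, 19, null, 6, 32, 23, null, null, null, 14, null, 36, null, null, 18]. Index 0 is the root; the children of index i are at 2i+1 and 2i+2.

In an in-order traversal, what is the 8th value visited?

In-order visits the left subtree, then the node, then the right subtree.
At 3: go left to 20.
  At 20: go left to 19.
    At 19: go left to 23.
      At 23: no left child.
      Visit 23.
      At 23: go right to 18.
        18 is a leaf — visit 18.
    Visit 19.
    At 19: no right child.
  Visit 20.
  At 20: no right child.
Visit 3.
At 3: go right to 12.
  At 12: go left to 6.
    At 6: go left to 14.
      14 is a leaf — visit 14.
    Visit 6.
    At 6: no right child.
  Visit 12.
  At 12: go right to 32.
    At 32: go left to 36.
      36 is a leaf — visit 36.
    Visit 32.
    At 32: no right child.
Full in-order sequence: 23, 18, 19, 20, 3, 14, 6, 12, 36, 32.

12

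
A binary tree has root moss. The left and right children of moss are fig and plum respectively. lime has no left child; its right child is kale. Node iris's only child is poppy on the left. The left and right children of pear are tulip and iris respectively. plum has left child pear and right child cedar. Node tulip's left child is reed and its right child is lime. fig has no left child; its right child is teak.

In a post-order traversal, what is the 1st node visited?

Post-order visits the left subtree, then the right subtree, then the node.
At moss: go left to fig.
  At fig: no left child.
  At fig: go right to teak.
    teak is a leaf — visit teak.
  Visit fig.
At moss: go right to plum.
  At plum: go left to pear.
    At pear: go left to tulip.
      At tulip: go left to reed.
        reed is a leaf — visit reed.
      At tulip: go right to lime.
        At lime: no left child.
        At lime: go right to kale.
          kale is a leaf — visit kale.
        Visit lime.
      Visit tulip.
    At pear: go right to iris.
      At iris: go left to poppy.
        poppy is a leaf — visit poppy.
      At iris: no right child.
      Visit iris.
    Visit pear.
  At plum: go right to cedar.
    cedar is a leaf — visit cedar.
  Visit plum.
Visit moss.
Full post-order sequence: teak, fig, reed, kale, lime, tulip, poppy, iris, pear, cedar, plum, moss.

teak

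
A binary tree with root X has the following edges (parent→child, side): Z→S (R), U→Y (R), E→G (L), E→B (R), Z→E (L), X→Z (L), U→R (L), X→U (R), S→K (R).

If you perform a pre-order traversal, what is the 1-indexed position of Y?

10

Pre-order visits the node, then its left subtree, then its right subtree.
Visit X.
At X: go left to Z.
  Visit Z.
  At Z: go left to E.
    Visit E.
    At E: go left to G.
      G is a leaf — visit G.
    At E: go right to B.
      B is a leaf — visit B.
  At Z: go right to S.
    Visit S.
    At S: no left child.
    At S: go right to K.
      K is a leaf — visit K.
At X: go right to U.
  Visit U.
  At U: go left to R.
    R is a leaf — visit R.
  At U: go right to Y.
    Y is a leaf — visit Y.
Full pre-order sequence: X, Z, E, G, B, S, K, U, R, Y.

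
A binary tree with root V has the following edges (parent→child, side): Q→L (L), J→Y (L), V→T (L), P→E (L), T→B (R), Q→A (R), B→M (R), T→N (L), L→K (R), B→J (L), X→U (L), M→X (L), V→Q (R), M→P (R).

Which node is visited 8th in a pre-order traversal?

Pre-order visits the node, then its left subtree, then its right subtree.
Visit V.
At V: go left to T.
  Visit T.
  At T: go left to N.
    N is a leaf — visit N.
  At T: go right to B.
    Visit B.
    At B: go left to J.
      Visit J.
      At J: go left to Y.
        Y is a leaf — visit Y.
      At J: no right child.
    At B: go right to M.
      Visit M.
      At M: go left to X.
        Visit X.
        At X: go left to U.
          U is a leaf — visit U.
        At X: no right child.
      At M: go right to P.
        Visit P.
        At P: go left to E.
          E is a leaf — visit E.
        At P: no right child.
At V: go right to Q.
  Visit Q.
  At Q: go left to L.
    Visit L.
    At L: no left child.
    At L: go right to K.
      K is a leaf — visit K.
  At Q: go right to A.
    A is a leaf — visit A.
Full pre-order sequence: V, T, N, B, J, Y, M, X, U, P, E, Q, L, K, A.

X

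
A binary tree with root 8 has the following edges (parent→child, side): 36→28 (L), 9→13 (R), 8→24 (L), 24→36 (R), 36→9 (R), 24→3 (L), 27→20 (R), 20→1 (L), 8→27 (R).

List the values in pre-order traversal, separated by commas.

8, 24, 3, 36, 28, 9, 13, 27, 20, 1

Pre-order visits the node, then its left subtree, then its right subtree.
Visit 8.
At 8: go left to 24.
  Visit 24.
  At 24: go left to 3.
    3 is a leaf — visit 3.
  At 24: go right to 36.
    Visit 36.
    At 36: go left to 28.
      28 is a leaf — visit 28.
    At 36: go right to 9.
      Visit 9.
      At 9: no left child.
      At 9: go right to 13.
        13 is a leaf — visit 13.
At 8: go right to 27.
  Visit 27.
  At 27: no left child.
  At 27: go right to 20.
    Visit 20.
    At 20: go left to 1.
      1 is a leaf — visit 1.
    At 20: no right child.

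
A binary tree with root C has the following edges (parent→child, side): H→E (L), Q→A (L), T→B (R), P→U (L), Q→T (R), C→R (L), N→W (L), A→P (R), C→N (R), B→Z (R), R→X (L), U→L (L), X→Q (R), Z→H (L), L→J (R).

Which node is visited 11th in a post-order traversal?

Post-order visits the left subtree, then the right subtree, then the node.
At C: go left to R.
  At R: go left to X.
    At X: no left child.
    At X: go right to Q.
      At Q: go left to A.
        At A: no left child.
        At A: go right to P.
          At P: go left to U.
            At U: go left to L.
              At L: no left child.
              At L: go right to J.
                J is a leaf — visit J.
              Visit L.
            At U: no right child.
            Visit U.
          At P: no right child.
          Visit P.
        Visit A.
      At Q: go right to T.
        At T: no left child.
        At T: go right to B.
          At B: no left child.
          At B: go right to Z.
            At Z: go left to H.
              At H: go left to E.
                E is a leaf — visit E.
              At H: no right child.
              Visit H.
            At Z: no right child.
            Visit Z.
          Visit B.
        Visit T.
      Visit Q.
    Visit X.
  At R: no right child.
  Visit R.
At C: go right to N.
  At N: go left to W.
    W is a leaf — visit W.
  At N: no right child.
  Visit N.
Visit C.
Full post-order sequence: J, L, U, P, A, E, H, Z, B, T, Q, X, R, W, N, C.

Q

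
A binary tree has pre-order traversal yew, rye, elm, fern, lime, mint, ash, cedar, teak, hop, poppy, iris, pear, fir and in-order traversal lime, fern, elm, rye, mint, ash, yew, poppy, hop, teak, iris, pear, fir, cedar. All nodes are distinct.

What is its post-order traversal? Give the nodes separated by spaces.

lime fern elm ash mint rye poppy hop fir pear iris teak cedar yew

The first element of pre-order is the root; it splits in-order into left and right subtrees.
Root yew: left subtree has 6 nodes {lime, fern, elm, rye, mint, ash}, right has 7 {poppy, hop, teak, iris, pear, fir, cedar}.
  Root rye: left subtree has 3 nodes {lime, fern, elm}, right has 2 {mint, ash}.
    Root elm: left subtree has 2 nodes {lime, fern}, right has 0 { }.
      Root fern: left subtree has 1 node {lime}, right has 0 { }.
    Root mint: left subtree has 0 nodes { }, right has 1 {ash}.
  Root cedar: left subtree has 6 nodes {poppy, hop, teak, iris, pear, fir}, right has 0 { }.
    Root teak: left subtree has 2 nodes {poppy, hop}, right has 3 {iris, pear, fir}.
      Root hop: left subtree has 1 node {poppy}, right has 0 { }.
      Root iris: left subtree has 0 nodes { }, right has 2 {pear, fir}.
        Root pear: left subtree has 0 nodes { }, right has 1 {fir}.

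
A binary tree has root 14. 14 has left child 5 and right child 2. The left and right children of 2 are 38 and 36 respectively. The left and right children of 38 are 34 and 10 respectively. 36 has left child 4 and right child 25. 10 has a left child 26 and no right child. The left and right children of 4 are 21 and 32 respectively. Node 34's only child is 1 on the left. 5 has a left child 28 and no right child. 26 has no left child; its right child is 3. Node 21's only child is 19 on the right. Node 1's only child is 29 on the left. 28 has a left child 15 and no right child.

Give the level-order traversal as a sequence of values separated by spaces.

Level-order visits nodes level by level from the root, left to right within each level.
Level 0: 14
Level 1: 5, 2
Level 2: 28, 38, 36
Level 3: 15, 34, 10, 4, 25
Level 4: 1, 26, 21, 32
Level 5: 29, 3, 19

14 5 2 28 38 36 15 34 10 4 25 1 26 21 32 29 3 19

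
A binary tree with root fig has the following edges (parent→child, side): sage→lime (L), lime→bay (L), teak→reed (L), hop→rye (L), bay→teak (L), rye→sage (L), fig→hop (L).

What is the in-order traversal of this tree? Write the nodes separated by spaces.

In-order visits the left subtree, then the node, then the right subtree.
At fig: go left to hop.
  At hop: go left to rye.
    At rye: go left to sage.
      At sage: go left to lime.
        At lime: go left to bay.
          At bay: go left to teak.
            At teak: go left to reed.
              reed is a leaf — visit reed.
            Visit teak.
            At teak: no right child.
          Visit bay.
          At bay: no right child.
        Visit lime.
        At lime: no right child.
      Visit sage.
      At sage: no right child.
    Visit rye.
    At rye: no right child.
  Visit hop.
  At hop: no right child.
Visit fig.
At fig: no right child.

reed teak bay lime sage rye hop fig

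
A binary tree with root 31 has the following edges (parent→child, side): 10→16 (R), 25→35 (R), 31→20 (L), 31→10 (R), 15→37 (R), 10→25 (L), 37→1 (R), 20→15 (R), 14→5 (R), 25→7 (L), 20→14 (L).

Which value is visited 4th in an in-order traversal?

In-order visits the left subtree, then the node, then the right subtree.
At 31: go left to 20.
  At 20: go left to 14.
    At 14: no left child.
    Visit 14.
    At 14: go right to 5.
      5 is a leaf — visit 5.
  Visit 20.
  At 20: go right to 15.
    At 15: no left child.
    Visit 15.
    At 15: go right to 37.
      At 37: no left child.
      Visit 37.
      At 37: go right to 1.
        1 is a leaf — visit 1.
Visit 31.
At 31: go right to 10.
  At 10: go left to 25.
    At 25: go left to 7.
      7 is a leaf — visit 7.
    Visit 25.
    At 25: go right to 35.
      35 is a leaf — visit 35.
  Visit 10.
  At 10: go right to 16.
    16 is a leaf — visit 16.
Full in-order sequence: 14, 5, 20, 15, 37, 1, 31, 7, 25, 35, 10, 16.

15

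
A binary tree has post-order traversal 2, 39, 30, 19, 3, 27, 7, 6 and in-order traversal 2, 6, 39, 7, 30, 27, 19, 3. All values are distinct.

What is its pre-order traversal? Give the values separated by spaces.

6 2 7 39 27 30 3 19

The last element of post-order is the root; it splits in-order into left and right subtrees.
Root 6: left subtree has 1 node {2}, right has 6 {39, 7, 30, 27, 19, 3}.
  Root 7: left subtree has 1 node {39}, right has 4 {30, 27, 19, 3}.
    Root 27: left subtree has 1 node {30}, right has 2 {19, 3}.
      Root 3: left subtree has 1 node {19}, right has 0 { }.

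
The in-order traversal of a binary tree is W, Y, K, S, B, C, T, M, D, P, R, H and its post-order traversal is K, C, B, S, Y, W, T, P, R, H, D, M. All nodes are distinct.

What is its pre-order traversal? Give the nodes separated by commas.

M, T, W, Y, S, K, B, C, D, H, R, P

The last element of post-order is the root; it splits in-order into left and right subtrees.
Root M: left subtree has 7 nodes {W, Y, K, S, B, C, T}, right has 4 {D, P, R, H}.
  Root T: left subtree has 6 nodes {W, Y, K, S, B, C}, right has 0 { }.
    Root W: left subtree has 0 nodes { }, right has 5 {Y, K, S, B, C}.
      Root Y: left subtree has 0 nodes { }, right has 4 {K, S, B, C}.
        Root S: left subtree has 1 node {K}, right has 2 {B, C}.
          Root B: left subtree has 0 nodes { }, right has 1 {C}.
  Root D: left subtree has 0 nodes { }, right has 3 {P, R, H}.
    Root H: left subtree has 2 nodes {P, R}, right has 0 { }.
      Root R: left subtree has 1 node {P}, right has 0 { }.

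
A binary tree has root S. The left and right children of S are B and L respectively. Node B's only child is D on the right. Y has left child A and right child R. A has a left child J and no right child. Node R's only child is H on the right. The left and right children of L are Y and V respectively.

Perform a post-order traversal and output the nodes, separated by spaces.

Post-order visits the left subtree, then the right subtree, then the node.
At S: go left to B.
  At B: no left child.
  At B: go right to D.
    D is a leaf — visit D.
  Visit B.
At S: go right to L.
  At L: go left to Y.
    At Y: go left to A.
      At A: go left to J.
        J is a leaf — visit J.
      At A: no right child.
      Visit A.
    At Y: go right to R.
      At R: no left child.
      At R: go right to H.
        H is a leaf — visit H.
      Visit R.
    Visit Y.
  At L: go right to V.
    V is a leaf — visit V.
  Visit L.
Visit S.

D B J A H R Y V L S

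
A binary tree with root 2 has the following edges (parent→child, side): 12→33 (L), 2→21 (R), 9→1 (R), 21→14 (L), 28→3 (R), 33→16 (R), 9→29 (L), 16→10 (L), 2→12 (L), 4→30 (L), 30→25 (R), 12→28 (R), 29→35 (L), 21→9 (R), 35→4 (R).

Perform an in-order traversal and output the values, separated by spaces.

In-order visits the left subtree, then the node, then the right subtree.
At 2: go left to 12.
  At 12: go left to 33.
    At 33: no left child.
    Visit 33.
    At 33: go right to 16.
      At 16: go left to 10.
        10 is a leaf — visit 10.
      Visit 16.
      At 16: no right child.
  Visit 12.
  At 12: go right to 28.
    At 28: no left child.
    Visit 28.
    At 28: go right to 3.
      3 is a leaf — visit 3.
Visit 2.
At 2: go right to 21.
  At 21: go left to 14.
    14 is a leaf — visit 14.
  Visit 21.
  At 21: go right to 9.
    At 9: go left to 29.
      At 29: go left to 35.
        At 35: no left child.
        Visit 35.
        At 35: go right to 4.
          At 4: go left to 30.
            At 30: no left child.
            Visit 30.
            At 30: go right to 25.
              25 is a leaf — visit 25.
          Visit 4.
          At 4: no right child.
      Visit 29.
      At 29: no right child.
    Visit 9.
    At 9: go right to 1.
      1 is a leaf — visit 1.

33 10 16 12 28 3 2 14 21 35 30 25 4 29 9 1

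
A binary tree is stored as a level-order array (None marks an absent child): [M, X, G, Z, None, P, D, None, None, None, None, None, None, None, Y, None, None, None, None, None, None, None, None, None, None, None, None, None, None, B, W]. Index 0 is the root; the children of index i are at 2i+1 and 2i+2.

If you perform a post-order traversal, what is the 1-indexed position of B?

4

Post-order visits the left subtree, then the right subtree, then the node.
At M: go left to X.
  At X: go left to Z.
    Z is a leaf — visit Z.
  At X: no right child.
  Visit X.
At M: go right to G.
  At G: go left to P.
    P is a leaf — visit P.
  At G: go right to D.
    At D: no left child.
    At D: go right to Y.
      At Y: go left to B.
        B is a leaf — visit B.
      At Y: go right to W.
        W is a leaf — visit W.
      Visit Y.
    Visit D.
  Visit G.
Visit M.
Full post-order sequence: Z, X, P, B, W, Y, D, G, M.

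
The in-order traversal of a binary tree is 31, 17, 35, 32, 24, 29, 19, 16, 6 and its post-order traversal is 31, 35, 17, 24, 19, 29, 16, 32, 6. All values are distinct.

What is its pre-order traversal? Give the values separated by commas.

6, 32, 17, 31, 35, 16, 29, 24, 19

The last element of post-order is the root; it splits in-order into left and right subtrees.
Root 6: left subtree has 8 nodes {31, 17, 35, 32, 24, 29, 19, 16}, right has 0 { }.
  Root 32: left subtree has 3 nodes {31, 17, 35}, right has 4 {24, 29, 19, 16}.
    Root 17: left subtree has 1 node {31}, right has 1 {35}.
    Root 16: left subtree has 3 nodes {24, 29, 19}, right has 0 { }.
      Root 29: left subtree has 1 node {24}, right has 1 {19}.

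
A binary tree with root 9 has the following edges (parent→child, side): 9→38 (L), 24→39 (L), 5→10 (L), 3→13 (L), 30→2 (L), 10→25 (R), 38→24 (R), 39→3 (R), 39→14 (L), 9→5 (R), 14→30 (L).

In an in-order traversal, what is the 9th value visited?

In-order visits the left subtree, then the node, then the right subtree.
At 9: go left to 38.
  At 38: no left child.
  Visit 38.
  At 38: go right to 24.
    At 24: go left to 39.
      At 39: go left to 14.
        At 14: go left to 30.
          At 30: go left to 2.
            2 is a leaf — visit 2.
          Visit 30.
          At 30: no right child.
        Visit 14.
        At 14: no right child.
      Visit 39.
      At 39: go right to 3.
        At 3: go left to 13.
          13 is a leaf — visit 13.
        Visit 3.
        At 3: no right child.
    Visit 24.
    At 24: no right child.
Visit 9.
At 9: go right to 5.
  At 5: go left to 10.
    At 10: no left child.
    Visit 10.
    At 10: go right to 25.
      25 is a leaf — visit 25.
  Visit 5.
  At 5: no right child.
Full in-order sequence: 38, 2, 30, 14, 39, 13, 3, 24, 9, 10, 25, 5.

9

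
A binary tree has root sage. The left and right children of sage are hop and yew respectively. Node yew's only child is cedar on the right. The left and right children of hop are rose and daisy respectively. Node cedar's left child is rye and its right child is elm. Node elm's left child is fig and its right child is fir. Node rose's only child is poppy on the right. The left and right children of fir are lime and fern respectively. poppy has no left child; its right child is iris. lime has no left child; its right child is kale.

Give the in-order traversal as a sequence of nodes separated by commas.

In-order visits the left subtree, then the node, then the right subtree.
At sage: go left to hop.
  At hop: go left to rose.
    At rose: no left child.
    Visit rose.
    At rose: go right to poppy.
      At poppy: no left child.
      Visit poppy.
      At poppy: go right to iris.
        iris is a leaf — visit iris.
  Visit hop.
  At hop: go right to daisy.
    daisy is a leaf — visit daisy.
Visit sage.
At sage: go right to yew.
  At yew: no left child.
  Visit yew.
  At yew: go right to cedar.
    At cedar: go left to rye.
      rye is a leaf — visit rye.
    Visit cedar.
    At cedar: go right to elm.
      At elm: go left to fig.
        fig is a leaf — visit fig.
      Visit elm.
      At elm: go right to fir.
        At fir: go left to lime.
          At lime: no left child.
          Visit lime.
          At lime: go right to kale.
            kale is a leaf — visit kale.
        Visit fir.
        At fir: go right to fern.
          fern is a leaf — visit fern.

rose, poppy, iris, hop, daisy, sage, yew, rye, cedar, fig, elm, lime, kale, fir, fern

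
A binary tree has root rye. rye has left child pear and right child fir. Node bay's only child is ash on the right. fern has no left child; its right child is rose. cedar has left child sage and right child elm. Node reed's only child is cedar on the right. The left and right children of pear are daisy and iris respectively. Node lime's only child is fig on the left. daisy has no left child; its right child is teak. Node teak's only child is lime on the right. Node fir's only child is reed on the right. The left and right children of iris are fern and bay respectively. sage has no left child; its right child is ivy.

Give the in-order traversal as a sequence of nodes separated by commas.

daisy, teak, fig, lime, pear, fern, rose, iris, bay, ash, rye, fir, reed, sage, ivy, cedar, elm

In-order visits the left subtree, then the node, then the right subtree.
At rye: go left to pear.
  At pear: go left to daisy.
    At daisy: no left child.
    Visit daisy.
    At daisy: go right to teak.
      At teak: no left child.
      Visit teak.
      At teak: go right to lime.
        At lime: go left to fig.
          fig is a leaf — visit fig.
        Visit lime.
        At lime: no right child.
  Visit pear.
  At pear: go right to iris.
    At iris: go left to fern.
      At fern: no left child.
      Visit fern.
      At fern: go right to rose.
        rose is a leaf — visit rose.
    Visit iris.
    At iris: go right to bay.
      At bay: no left child.
      Visit bay.
      At bay: go right to ash.
        ash is a leaf — visit ash.
Visit rye.
At rye: go right to fir.
  At fir: no left child.
  Visit fir.
  At fir: go right to reed.
    At reed: no left child.
    Visit reed.
    At reed: go right to cedar.
      At cedar: go left to sage.
        At sage: no left child.
        Visit sage.
        At sage: go right to ivy.
          ivy is a leaf — visit ivy.
      Visit cedar.
      At cedar: go right to elm.
        elm is a leaf — visit elm.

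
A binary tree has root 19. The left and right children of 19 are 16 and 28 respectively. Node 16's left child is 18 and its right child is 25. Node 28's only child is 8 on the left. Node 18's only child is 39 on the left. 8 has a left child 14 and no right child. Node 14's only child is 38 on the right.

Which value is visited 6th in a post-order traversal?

Post-order visits the left subtree, then the right subtree, then the node.
At 19: go left to 16.
  At 16: go left to 18.
    At 18: go left to 39.
      39 is a leaf — visit 39.
    At 18: no right child.
    Visit 18.
  At 16: go right to 25.
    25 is a leaf — visit 25.
  Visit 16.
At 19: go right to 28.
  At 28: go left to 8.
    At 8: go left to 14.
      At 14: no left child.
      At 14: go right to 38.
        38 is a leaf — visit 38.
      Visit 14.
    At 8: no right child.
    Visit 8.
  At 28: no right child.
  Visit 28.
Visit 19.
Full post-order sequence: 39, 18, 25, 16, 38, 14, 8, 28, 19.

14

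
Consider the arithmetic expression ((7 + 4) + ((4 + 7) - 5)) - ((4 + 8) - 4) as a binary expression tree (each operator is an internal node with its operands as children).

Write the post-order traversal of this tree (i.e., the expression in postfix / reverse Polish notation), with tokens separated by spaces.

7 4 + 4 7 + 5 - + 4 8 + 4 - -

Post-order on an expression tree gives postfix notation: for each operator, emit left operand, right operand, then the operator.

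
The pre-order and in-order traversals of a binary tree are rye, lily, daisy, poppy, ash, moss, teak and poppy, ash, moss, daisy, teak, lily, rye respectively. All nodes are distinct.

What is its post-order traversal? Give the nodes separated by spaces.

The first element of pre-order is the root; it splits in-order into left and right subtrees.
Root rye: left subtree has 6 nodes {poppy, ash, moss, daisy, teak, lily}, right has 0 { }.
  Root lily: left subtree has 5 nodes {poppy, ash, moss, daisy, teak}, right has 0 { }.
    Root daisy: left subtree has 3 nodes {poppy, ash, moss}, right has 1 {teak}.
      Root poppy: left subtree has 0 nodes { }, right has 2 {ash, moss}.
        Root ash: left subtree has 0 nodes { }, right has 1 {moss}.

moss ash poppy teak daisy lily rye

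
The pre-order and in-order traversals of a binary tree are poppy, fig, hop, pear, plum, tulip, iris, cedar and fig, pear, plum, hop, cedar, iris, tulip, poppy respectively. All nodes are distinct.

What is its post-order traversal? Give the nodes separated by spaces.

plum pear cedar iris tulip hop fig poppy

The first element of pre-order is the root; it splits in-order into left and right subtrees.
Root poppy: left subtree has 7 nodes {fig, pear, plum, hop, cedar, iris, tulip}, right has 0 { }.
  Root fig: left subtree has 0 nodes { }, right has 6 {pear, plum, hop, cedar, iris, tulip}.
    Root hop: left subtree has 2 nodes {pear, plum}, right has 3 {cedar, iris, tulip}.
      Root pear: left subtree has 0 nodes { }, right has 1 {plum}.
      Root tulip: left subtree has 2 nodes {cedar, iris}, right has 0 { }.
        Root iris: left subtree has 1 node {cedar}, right has 0 { }.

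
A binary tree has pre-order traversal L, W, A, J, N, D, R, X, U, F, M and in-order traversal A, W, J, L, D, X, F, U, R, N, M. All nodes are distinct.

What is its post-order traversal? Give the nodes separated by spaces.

The first element of pre-order is the root; it splits in-order into left and right subtrees.
Root L: left subtree has 3 nodes {A, W, J}, right has 7 {D, X, F, U, R, N, M}.
  Root W: left subtree has 1 node {A}, right has 1 {J}.
  Root N: left subtree has 5 nodes {D, X, F, U, R}, right has 1 {M}.
    Root D: left subtree has 0 nodes { }, right has 4 {X, F, U, R}.
      Root R: left subtree has 3 nodes {X, F, U}, right has 0 { }.
        Root X: left subtree has 0 nodes { }, right has 2 {F, U}.
          Root U: left subtree has 1 node {F}, right has 0 { }.

A J W F U X R D M N L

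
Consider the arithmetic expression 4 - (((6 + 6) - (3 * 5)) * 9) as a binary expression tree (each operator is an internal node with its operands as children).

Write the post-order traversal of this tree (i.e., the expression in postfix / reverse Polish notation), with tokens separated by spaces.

4 6 6 + 3 5 * - 9 * -

Post-order on an expression tree gives postfix notation: for each operator, emit left operand, right operand, then the operator.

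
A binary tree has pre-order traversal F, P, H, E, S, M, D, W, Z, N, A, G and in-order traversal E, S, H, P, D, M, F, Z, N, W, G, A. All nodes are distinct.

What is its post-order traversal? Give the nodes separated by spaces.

The first element of pre-order is the root; it splits in-order into left and right subtrees.
Root F: left subtree has 6 nodes {E, S, H, P, D, M}, right has 5 {Z, N, W, G, A}.
  Root P: left subtree has 3 nodes {E, S, H}, right has 2 {D, M}.
    Root H: left subtree has 2 nodes {E, S}, right has 0 { }.
      Root E: left subtree has 0 nodes { }, right has 1 {S}.
    Root M: left subtree has 1 node {D}, right has 0 { }.
  Root W: left subtree has 2 nodes {Z, N}, right has 2 {G, A}.
    Root Z: left subtree has 0 nodes { }, right has 1 {N}.
    Root A: left subtree has 1 node {G}, right has 0 { }.

S E H D M P N Z G A W F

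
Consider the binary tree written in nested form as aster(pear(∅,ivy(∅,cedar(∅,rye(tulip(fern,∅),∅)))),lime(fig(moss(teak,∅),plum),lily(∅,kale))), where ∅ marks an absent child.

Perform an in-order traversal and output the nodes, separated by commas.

pear, ivy, cedar, fern, tulip, rye, aster, teak, moss, fig, plum, lime, lily, kale

In-order visits the left subtree, then the node, then the right subtree.
At aster: go left to pear.
  At pear: no left child.
  Visit pear.
  At pear: go right to ivy.
    At ivy: no left child.
    Visit ivy.
    At ivy: go right to cedar.
      At cedar: no left child.
      Visit cedar.
      At cedar: go right to rye.
        At rye: go left to tulip.
          At tulip: go left to fern.
            fern is a leaf — visit fern.
          Visit tulip.
          At tulip: no right child.
        Visit rye.
        At rye: no right child.
Visit aster.
At aster: go right to lime.
  At lime: go left to fig.
    At fig: go left to moss.
      At moss: go left to teak.
        teak is a leaf — visit teak.
      Visit moss.
      At moss: no right child.
    Visit fig.
    At fig: go right to plum.
      plum is a leaf — visit plum.
  Visit lime.
  At lime: go right to lily.
    At lily: no left child.
    Visit lily.
    At lily: go right to kale.
      kale is a leaf — visit kale.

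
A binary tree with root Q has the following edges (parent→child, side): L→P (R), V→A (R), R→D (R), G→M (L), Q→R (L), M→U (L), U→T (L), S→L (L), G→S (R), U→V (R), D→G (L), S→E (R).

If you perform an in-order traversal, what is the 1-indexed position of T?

In-order visits the left subtree, then the node, then the right subtree.
At Q: go left to R.
  At R: no left child.
  Visit R.
  At R: go right to D.
    At D: go left to G.
      At G: go left to M.
        At M: go left to U.
          At U: go left to T.
            T is a leaf — visit T.
          Visit U.
          At U: go right to V.
            At V: no left child.
            Visit V.
            At V: go right to A.
              A is a leaf — visit A.
        Visit M.
        At M: no right child.
      Visit G.
      At G: go right to S.
        At S: go left to L.
          At L: no left child.
          Visit L.
          At L: go right to P.
            P is a leaf — visit P.
        Visit S.
        At S: go right to E.
          E is a leaf — visit E.
    Visit D.
    At D: no right child.
Visit Q.
At Q: no right child.
Full in-order sequence: R, T, U, V, A, M, G, L, P, S, E, D, Q.

2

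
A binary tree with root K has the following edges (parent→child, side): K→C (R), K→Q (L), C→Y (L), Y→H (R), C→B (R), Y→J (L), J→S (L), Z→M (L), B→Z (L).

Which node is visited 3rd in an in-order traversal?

In-order visits the left subtree, then the node, then the right subtree.
At K: go left to Q.
  Q is a leaf — visit Q.
Visit K.
At K: go right to C.
  At C: go left to Y.
    At Y: go left to J.
      At J: go left to S.
        S is a leaf — visit S.
      Visit J.
      At J: no right child.
    Visit Y.
    At Y: go right to H.
      H is a leaf — visit H.
  Visit C.
  At C: go right to B.
    At B: go left to Z.
      At Z: go left to M.
        M is a leaf — visit M.
      Visit Z.
      At Z: no right child.
    Visit B.
    At B: no right child.
Full in-order sequence: Q, K, S, J, Y, H, C, M, Z, B.

S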